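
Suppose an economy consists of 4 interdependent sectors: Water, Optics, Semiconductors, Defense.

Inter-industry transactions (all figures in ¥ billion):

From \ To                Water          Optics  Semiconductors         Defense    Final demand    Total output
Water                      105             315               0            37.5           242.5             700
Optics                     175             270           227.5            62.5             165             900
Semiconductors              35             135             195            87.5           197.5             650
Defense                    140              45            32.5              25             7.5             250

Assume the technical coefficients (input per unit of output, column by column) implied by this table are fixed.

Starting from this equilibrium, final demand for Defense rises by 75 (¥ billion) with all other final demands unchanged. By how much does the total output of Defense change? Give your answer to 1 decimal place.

Δx_D = 106.3

Technical coefficients a_ij = z_ij / X_j:
  a_WW = 105/700 = 0.15, a_OW = 175/700 = 0.25, a_SW = 35/700 = 0.05, a_DW = 140/700 = 0.20
  a_WO = 315/900 = 0.35, a_OO = 270/900 = 0.30, a_SO = 135/900 = 0.15, a_DO = 45/900 = 0.05
  a_WS = 0/650 = 0.00, a_OS = 227.5/650 = 0.35, a_SS = 195/650 = 0.30, a_DS = 32.5/650 = 0.05
  a_WD = 37.5/250 = 0.15, a_OD = 62.5/250 = 0.25, a_SD = 87.5/250 = 0.35, a_DD = 25/250 = 0.10
I − A =
  [   0.85    -0.35     0.00    -0.15]
  [  -0.25     0.70    -0.35    -0.25]
  [  -0.05    -0.15     0.70    -0.35]
  [  -0.20    -0.05    -0.05     0.90]
Compute the cofactors C_ij = (−1)^(i+j)·(3×3 minor ij) of I−A; the adjugate is their transpose:
adj(I−A) = Cᵀ =
  [ 0.36475   0.22075   0.12250   0.16975]
  [ 0.22900   0.49925   0.26975   0.28175]
  [ 0.12550   0.16575   0.40575   0.22475]
  [ 0.10075   0.08600   0.06475   0.30450]
det(I−A) = Σ_j (I−A)_1j·C_1j = (0.85)(0.36475) + (-0.35)(0.22900) + (0.00)(0.12550) + (-0.15)(0.10075) = 0.214775
(I − A)⁻¹ = adj(I−A) / det(I−A) ≈
  [   1.6983     1.0278     0.5704     0.7904]
  [   1.0662     2.3245     1.2560     1.3118]
  [   0.5843     0.7717     1.8892     1.0464]
  [   0.4691     0.4004     0.3015     1.4178]
Δx = (I − A)⁻¹ Δd with Δd having +75 in the Defense component and 0 elsewhere.
So Δx_D = L_DD · (+75), where L_DD = adj(I−A)_DD / det(I−A) = 0.30450 / 0.214775.
Δx_D = 0.30450 × (+75) / 0.214775 = 22.8375 / 0.214775 ≈ 106.3.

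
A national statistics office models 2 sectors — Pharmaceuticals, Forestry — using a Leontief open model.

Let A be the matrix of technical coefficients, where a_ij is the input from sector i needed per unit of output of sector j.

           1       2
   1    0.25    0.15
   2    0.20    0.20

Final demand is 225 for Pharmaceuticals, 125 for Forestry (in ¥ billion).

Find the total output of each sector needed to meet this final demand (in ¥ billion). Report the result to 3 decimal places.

I − A =
  [   0.75    -0.15]
  [  -0.20     0.80]
det(I−A) = (0.75)(0.80) − (-0.15)(-0.20) = 0.5700
adj(I−A) = [[0.80, 0.15], [0.20, 0.75]]
(I − A)⁻¹ = adj(I−A) / det(I−A) ≈
  [   1.4035     0.2632]
  [   0.3509     1.3158]
x = (I − A)⁻¹ d = adj(I−A)·d / det(I−A), with det(I−A) = 0.5700:
  x_1 = (0.80·225 + 0.15·125) / 0.5700 = 198.75 / 0.5700 ≈ 348.684
  x_2 = (0.20·225 + 0.75·125) / 0.5700 = 138.75 / 0.5700 ≈ 243.421

x_1 = 348.684, x_2 = 243.421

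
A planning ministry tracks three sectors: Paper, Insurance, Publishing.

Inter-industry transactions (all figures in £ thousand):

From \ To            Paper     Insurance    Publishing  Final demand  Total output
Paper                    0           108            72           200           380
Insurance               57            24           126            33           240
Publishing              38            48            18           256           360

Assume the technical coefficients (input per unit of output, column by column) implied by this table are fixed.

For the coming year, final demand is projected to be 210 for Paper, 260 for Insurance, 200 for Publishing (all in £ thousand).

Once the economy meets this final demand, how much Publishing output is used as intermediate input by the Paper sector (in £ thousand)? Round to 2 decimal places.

z_31 = 51.96

Technical coefficients a_ij = z_ij / X_j:
  a_11 = 0/380 = 0.00, a_21 = 57/380 = 0.15, a_31 = 38/380 = 0.10
  a_12 = 108/240 = 0.45, a_22 = 24/240 = 0.10, a_32 = 48/240 = 0.20
  a_13 = 72/360 = 0.20, a_23 = 126/360 = 0.35, a_33 = 18/360 = 0.05
I − A =
  [   1.00    -0.45    -0.20]
  [  -0.15     0.90    -0.35]
  [  -0.10    -0.20     0.95]
Cofactors of I−A, C_ij = (−1)^(i+j)·(minor ij) (rows/columns in the sector order above):
  C_11 = (0.90)(0.95) − (-0.35)(-0.20) = 0.7850
  C_12 = −[(-0.15)(0.95) − (-0.35)(-0.10)] = 0.1775
  C_13 = (-0.15)(-0.20) − (0.90)(-0.10) = 0.1200
  C_21 = −[(-0.45)(0.95) − (-0.20)(-0.20)] = 0.4675
  C_22 = (1.00)(0.95) − (-0.20)(-0.10) = 0.9300
  C_23 = −[(1.00)(-0.20) − (-0.45)(-0.10)] = 0.2450
  C_31 = (-0.45)(-0.35) − (-0.20)(0.90) = 0.3375
  C_32 = −[(1.00)(-0.35) − (-0.20)(-0.15)] = 0.3800
  C_33 = (1.00)(0.90) − (-0.45)(-0.15) = 0.8325
det(I−A) = Σ_j (I−A)_1j·C_1j = (1.00)(0.7850) + (-0.45)(0.1775) + (-0.20)(0.1200) = 0.681125
adj(I−A) = Cᵀ =
  [ 0.7850   0.4675   0.3375]
  [ 0.1775   0.9300   0.3800]
  [ 0.1200   0.2450   0.8325]
(I − A)⁻¹ = adj(I−A) / det(I−A) ≈
  [   1.1525     0.6864     0.4955]
  [   0.2606     1.3654     0.5579]
  [   0.1762     0.3597     1.2222]
First solve x = (I − A)⁻¹ d = adj(I−A)·d / det(I−A); in particular x_1 = (0.7850·210 + 0.4675·260 + 0.3375·200) / 0.681125 = 353.90 / 0.681125 ≈ 519.5816.
Intermediate flow from 3 to 1: z_31 = a_31 · x_1 = 0.10 × 353.90 / 0.681125 = 35.39 / 0.681125 ≈ 51.96.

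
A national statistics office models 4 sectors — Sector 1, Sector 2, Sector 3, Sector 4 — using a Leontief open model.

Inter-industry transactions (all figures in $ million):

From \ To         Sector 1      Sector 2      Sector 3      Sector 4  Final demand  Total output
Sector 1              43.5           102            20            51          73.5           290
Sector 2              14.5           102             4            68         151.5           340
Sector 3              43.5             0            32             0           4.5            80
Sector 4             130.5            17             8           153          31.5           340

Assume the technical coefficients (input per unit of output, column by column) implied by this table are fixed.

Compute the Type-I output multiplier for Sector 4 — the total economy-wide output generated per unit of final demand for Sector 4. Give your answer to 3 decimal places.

Technical coefficients a_ij = z_ij / X_j:
  a_11 = 43.5/290 = 0.15, a_21 = 14.5/290 = 0.05, a_31 = 43.5/290 = 0.15, a_41 = 130.5/290 = 0.45
  a_12 = 102/340 = 0.30, a_22 = 102/340 = 0.30, a_32 = 0/340 = 0.00, a_42 = 17/340 = 0.05
  a_13 = 20/80 = 0.25, a_23 = 4/80 = 0.05, a_33 = 32/80 = 0.40, a_43 = 8/80 = 0.10
  a_14 = 51/340 = 0.15, a_24 = 68/340 = 0.20, a_34 = 0/340 = 0.00, a_44 = 153/340 = 0.45
I − A =
  [   0.85    -0.30    -0.25    -0.15]
  [  -0.05     0.70    -0.05    -0.20]
  [  -0.15     0.00     0.60     0.00]
  [  -0.45    -0.05    -0.10     0.55]
Compute the cofactors C_ij = (−1)^(i+j)·(3×3 minor ij) of I−A; the adjugate is their transpose:
adj(I−A) = Cᵀ =
  [ 0.225000   0.103500   0.118875   0.099000]
  [ 0.077625   0.217125   0.067125   0.100125]
  [ 0.056250   0.025875   0.235875   0.024750]
  [ 0.201375   0.109125   0.146250   0.319500]
det(I−A) = Σ_j (I−A)_1j·C_1j = (0.85)(0.225000) + (-0.30)(0.077625) + (-0.25)(0.056250) + (-0.15)(0.201375) = 0.12369375
(I − A)⁻¹ = adj(I−A) / det(I−A) ≈
  [   1.8190     0.8367     0.9610     0.8004]
  [   0.6276     1.7553     0.5427     0.8095]
  [   0.4548     0.2092     1.9069     0.2001]
  [   1.6280     0.8822     1.1824     2.5830]
The output multiplier for sector j is the column-j sum of the Leontief inverse (I − A)⁻¹ = adj(I−A) / det(I−A).
Column 4 of adj(I−A): (0.099000, 0.100125, 0.024750, 0.319500); det(I−A) = 0.12369375.
m_4 = (0.099000 + 0.100125 + 0.024750 + 0.319500) / 0.12369375 = 0.543375 / 0.12369375 ≈ 4.393.

m_4 = 4.393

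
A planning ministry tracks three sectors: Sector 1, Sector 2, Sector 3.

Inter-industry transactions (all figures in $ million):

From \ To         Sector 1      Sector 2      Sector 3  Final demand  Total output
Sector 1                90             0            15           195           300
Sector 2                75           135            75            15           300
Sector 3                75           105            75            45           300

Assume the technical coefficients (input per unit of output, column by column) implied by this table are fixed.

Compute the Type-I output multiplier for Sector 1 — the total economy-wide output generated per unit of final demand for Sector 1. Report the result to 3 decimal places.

m_1 = 3.699

Technical coefficients a_ij = z_ij / X_j:
  a_11 = 90/300 = 0.30, a_21 = 75/300 = 0.25, a_31 = 75/300 = 0.25
  a_12 = 0/300 = 0.00, a_22 = 135/300 = 0.45, a_32 = 105/300 = 0.35
  a_13 = 15/300 = 0.05, a_23 = 75/300 = 0.25, a_33 = 75/300 = 0.25
I − A =
  [   0.70     0.00    -0.05]
  [  -0.25     0.55    -0.25]
  [  -0.25    -0.35     0.75]
Cofactors of I−A, C_ij = (−1)^(i+j)·(minor ij) (rows/columns in the sector order above):
  C_11 = (0.55)(0.75) − (-0.25)(-0.35) = 0.3250
  C_12 = −[(-0.25)(0.75) − (-0.25)(-0.25)] = 0.2500
  C_13 = (-0.25)(-0.35) − (0.55)(-0.25) = 0.2250
  C_21 = −[(0.00)(0.75) − (-0.05)(-0.35)] = 0.0175
  C_22 = (0.70)(0.75) − (-0.05)(-0.25) = 0.5125
  C_23 = −[(0.70)(-0.35) − (0.00)(-0.25)] = 0.2450
  C_31 = (0.00)(-0.25) − (-0.05)(0.55) = 0.0275
  C_32 = −[(0.70)(-0.25) − (-0.05)(-0.25)] = 0.1875
  C_33 = (0.70)(0.55) − (0.00)(-0.25) = 0.3850
det(I−A) = Σ_j (I−A)_1j·C_1j = (0.70)(0.3250) + (0.00)(0.2500) + (-0.05)(0.2250) = 0.21625
adj(I−A) = Cᵀ =
  [ 0.3250   0.0175   0.0275]
  [ 0.2500   0.5125   0.1875]
  [ 0.2250   0.2450   0.3850]
(I − A)⁻¹ = adj(I−A) / det(I−A) ≈
  [   1.5029     0.0809     0.1272]
  [   1.1561     2.3699     0.8671]
  [   1.0405     1.1329     1.7803]
The output multiplier for sector j is the column-j sum of the Leontief inverse (I − A)⁻¹ = adj(I−A) / det(I−A).
Column 1 of adj(I−A): (0.3250, 0.2500, 0.2250); det(I−A) = 0.21625.
m_1 = (0.3250 + 0.2500 + 0.2250) / 0.21625 = 0.80 / 0.21625 ≈ 3.699.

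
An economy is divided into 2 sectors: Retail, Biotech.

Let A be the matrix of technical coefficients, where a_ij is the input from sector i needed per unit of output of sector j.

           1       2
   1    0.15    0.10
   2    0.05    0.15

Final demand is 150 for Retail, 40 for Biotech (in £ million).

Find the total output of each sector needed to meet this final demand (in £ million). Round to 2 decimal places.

x_1 = 183.28, x_2 = 57.84

I − A =
  [   0.85    -0.10]
  [  -0.05     0.85]
det(I−A) = (0.85)(0.85) − (-0.10)(-0.05) = 0.7175
adj(I−A) = [[0.85, 0.10], [0.05, 0.85]]
(I − A)⁻¹ = adj(I−A) / det(I−A) ≈
  [   1.1847     0.1394]
  [   0.0697     1.1847]
x = (I − A)⁻¹ d = adj(I−A)·d / det(I−A), with det(I−A) = 0.7175:
  x_1 = (0.85·150 + 0.10·40) / 0.7175 = 131.50 / 0.7175 ≈ 183.28
  x_2 = (0.05·150 + 0.85·40) / 0.7175 = 41.50 / 0.7175 ≈ 57.84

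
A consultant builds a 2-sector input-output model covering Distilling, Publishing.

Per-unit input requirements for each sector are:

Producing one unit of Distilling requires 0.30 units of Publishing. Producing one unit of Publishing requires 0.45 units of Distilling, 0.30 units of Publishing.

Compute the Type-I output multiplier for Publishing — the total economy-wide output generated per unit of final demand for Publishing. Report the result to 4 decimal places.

m_2 = 2.5664

I − A =
  [   1.00    -0.45]
  [  -0.30     0.70]
det(I−A) = (1.00)(0.70) − (-0.45)(-0.30) = 0.5650
adj(I−A) = [[0.70, 0.45], [0.30, 1.00]]
(I − A)⁻¹ = adj(I−A) / det(I−A) ≈
  [   1.23894     0.79646]
  [   0.53097     1.76991]
The output multiplier for sector j is the column-j sum of the Leontief inverse (I − A)⁻¹ = adj(I−A) / det(I−A).
Column 2 of adj(I−A): (0.45, 1.00); det(I−A) = 0.5650.
m_2 = (0.45 + 1.00) / 0.5650 = 1.45 / 0.5650 ≈ 2.5664.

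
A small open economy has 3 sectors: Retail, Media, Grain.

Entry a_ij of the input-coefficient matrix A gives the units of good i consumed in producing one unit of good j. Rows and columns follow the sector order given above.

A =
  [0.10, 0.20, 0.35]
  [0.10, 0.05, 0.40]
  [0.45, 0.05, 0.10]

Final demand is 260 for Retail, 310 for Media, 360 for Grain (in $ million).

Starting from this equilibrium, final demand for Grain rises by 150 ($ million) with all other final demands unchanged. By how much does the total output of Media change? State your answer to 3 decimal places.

I − A =
  [   0.90    -0.20    -0.35]
  [  -0.10     0.95    -0.40]
  [  -0.45    -0.05     0.90]
Cofactors of I−A, C_ij = (−1)^(i+j)·(minor ij) (rows/columns in the sector order above):
  C_11 = (0.95)(0.90) − (-0.40)(-0.05) = 0.8350
  C_12 = −[(-0.10)(0.90) − (-0.40)(-0.45)] = 0.2700
  C_13 = (-0.10)(-0.05) − (0.95)(-0.45) = 0.4325
  C_21 = −[(-0.20)(0.90) − (-0.35)(-0.05)] = 0.1975
  C_22 = (0.90)(0.90) − (-0.35)(-0.45) = 0.6525
  C_23 = −[(0.90)(-0.05) − (-0.20)(-0.45)] = 0.1350
  C_31 = (-0.20)(-0.40) − (-0.35)(0.95) = 0.4125
  C_32 = −[(0.90)(-0.40) − (-0.35)(-0.10)] = 0.3950
  C_33 = (0.90)(0.95) − (-0.20)(-0.10) = 0.8350
det(I−A) = Σ_j (I−A)_1j·C_1j = (0.90)(0.8350) + (-0.20)(0.2700) + (-0.35)(0.4325) = 0.546125
adj(I−A) = Cᵀ =
  [ 0.8350   0.1975   0.4125]
  [ 0.2700   0.6525   0.3950]
  [ 0.4325   0.1350   0.8350]
(I − A)⁻¹ = adj(I−A) / det(I−A) ≈
  [   1.5290     0.3616     0.7553]
  [   0.4944     1.1948     0.7233]
  [   0.7919     0.2472     1.5290]
Δx = (I − A)⁻¹ Δd with Δd having +150 in the Grain component and 0 elsewhere.
So Δx_M = L_MG · (+150), where L_MG = adj(I−A)_MG / det(I−A) = 0.3950 / 0.546125.
Δx_M = 0.3950 × (+150) / 0.546125 = 59.25 / 0.546125 ≈ 108.492.

Δx_M = 108.492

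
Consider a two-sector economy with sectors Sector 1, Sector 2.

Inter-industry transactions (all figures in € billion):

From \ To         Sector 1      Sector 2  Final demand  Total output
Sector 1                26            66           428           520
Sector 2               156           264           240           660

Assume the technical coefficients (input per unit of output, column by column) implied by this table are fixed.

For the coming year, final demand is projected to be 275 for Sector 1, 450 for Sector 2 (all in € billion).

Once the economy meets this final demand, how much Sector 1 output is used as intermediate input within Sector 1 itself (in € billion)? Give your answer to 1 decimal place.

z_11 = 19.4

Technical coefficients a_ij = z_ij / X_j:
  a_11 = 26/520 = 0.05, a_21 = 156/520 = 0.30
  a_12 = 66/660 = 0.10, a_22 = 264/660 = 0.40
I − A =
  [   0.95    -0.10]
  [  -0.30     0.60]
det(I−A) = (0.95)(0.60) − (-0.10)(-0.30) = 0.5400
adj(I−A) = [[0.60, 0.10], [0.30, 0.95]]
(I − A)⁻¹ = adj(I−A) / det(I−A) ≈
  [   1.1111     0.1852]
  [   0.5556     1.7593]
First solve x = (I − A)⁻¹ d = adj(I−A)·d / det(I−A); in particular x_1 = (0.60·275 + 0.10·450) / 0.5400 = 210.00 / 0.5400 ≈ 388.889.
Intermediate flow from 1 to 1: z_11 = a_11 · x_1 = 0.05 × 210.00 / 0.5400 = 10.50 / 0.5400 ≈ 19.4.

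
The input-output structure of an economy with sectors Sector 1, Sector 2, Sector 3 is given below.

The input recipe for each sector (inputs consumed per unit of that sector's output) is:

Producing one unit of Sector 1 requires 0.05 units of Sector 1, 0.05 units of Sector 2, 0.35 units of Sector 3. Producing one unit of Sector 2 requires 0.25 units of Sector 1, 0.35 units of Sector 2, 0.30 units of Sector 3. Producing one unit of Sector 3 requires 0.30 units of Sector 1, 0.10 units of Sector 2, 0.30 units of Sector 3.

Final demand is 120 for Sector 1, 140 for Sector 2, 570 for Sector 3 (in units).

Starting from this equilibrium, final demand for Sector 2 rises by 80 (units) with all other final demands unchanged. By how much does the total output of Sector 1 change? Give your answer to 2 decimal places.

I − A =
  [   0.95    -0.25    -0.30]
  [  -0.05     0.65    -0.10]
  [  -0.35    -0.30     0.70]
Cofactors of I−A, C_ij = (−1)^(i+j)·(minor ij) (rows/columns in the sector order above):
  C_11 = (0.65)(0.70) − (-0.10)(-0.30) = 0.4250
  C_12 = −[(-0.05)(0.70) − (-0.10)(-0.35)] = 0.0700
  C_13 = (-0.05)(-0.30) − (0.65)(-0.35) = 0.2425
  C_21 = −[(-0.25)(0.70) − (-0.30)(-0.30)] = 0.2650
  C_22 = (0.95)(0.70) − (-0.30)(-0.35) = 0.5600
  C_23 = −[(0.95)(-0.30) − (-0.25)(-0.35)] = 0.3725
  C_31 = (-0.25)(-0.10) − (-0.30)(0.65) = 0.2200
  C_32 = −[(0.95)(-0.10) − (-0.30)(-0.05)] = 0.1100
  C_33 = (0.95)(0.65) − (-0.25)(-0.05) = 0.6050
det(I−A) = Σ_j (I−A)_1j·C_1j = (0.95)(0.4250) + (-0.25)(0.0700) + (-0.30)(0.2425) = 0.3135
adj(I−A) = Cᵀ =
  [ 0.4250   0.2650   0.2200]
  [ 0.0700   0.5600   0.1100]
  [ 0.2425   0.3725   0.6050]
(I − A)⁻¹ = adj(I−A) / det(I−A) ≈
  [   1.3557     0.8453     0.7018]
  [   0.2233     1.7863     0.3509]
  [   0.7735     1.1882     1.9298]
Δx = (I − A)⁻¹ Δd with Δd having +80 in the Sector 2 component and 0 elsewhere.
So Δx_1 = L_12 · (+80), where L_12 = adj(I−A)_12 / det(I−A) = 0.2650 / 0.3135.
Δx_1 = 0.2650 × (+80) / 0.3135 = 21.20 / 0.3135 ≈ 67.62.

Δx_1 = 67.62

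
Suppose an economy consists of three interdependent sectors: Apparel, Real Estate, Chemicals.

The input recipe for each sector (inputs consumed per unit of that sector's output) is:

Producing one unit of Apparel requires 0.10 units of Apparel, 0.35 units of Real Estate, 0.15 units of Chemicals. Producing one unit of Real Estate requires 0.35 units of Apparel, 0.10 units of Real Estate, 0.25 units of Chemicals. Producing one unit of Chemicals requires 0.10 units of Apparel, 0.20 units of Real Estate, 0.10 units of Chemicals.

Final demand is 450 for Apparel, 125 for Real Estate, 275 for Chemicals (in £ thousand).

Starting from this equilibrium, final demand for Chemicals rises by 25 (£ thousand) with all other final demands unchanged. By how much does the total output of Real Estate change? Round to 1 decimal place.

I − A =
  [   0.90    -0.35    -0.10]
  [  -0.35     0.90    -0.20]
  [  -0.15    -0.25     0.90]
Cofactors of I−A, C_ij = (−1)^(i+j)·(minor ij) (rows/columns in the sector order above):
  C_11 = (0.90)(0.90) − (-0.20)(-0.25) = 0.7600
  C_12 = −[(-0.35)(0.90) − (-0.20)(-0.15)] = 0.3450
  C_13 = (-0.35)(-0.25) − (0.90)(-0.15) = 0.2225
  C_21 = −[(-0.35)(0.90) − (-0.10)(-0.25)] = 0.3400
  C_22 = (0.90)(0.90) − (-0.10)(-0.15) = 0.7950
  C_23 = −[(0.90)(-0.25) − (-0.35)(-0.15)] = 0.2775
  C_31 = (-0.35)(-0.20) − (-0.10)(0.90) = 0.1600
  C_32 = −[(0.90)(-0.20) − (-0.10)(-0.35)] = 0.2150
  C_33 = (0.90)(0.90) − (-0.35)(-0.35) = 0.6875
det(I−A) = Σ_j (I−A)_1j·C_1j = (0.90)(0.7600) + (-0.35)(0.3450) + (-0.10)(0.2225) = 0.5410
adj(I−A) = Cᵀ =
  [ 0.7600   0.3400   0.1600]
  [ 0.3450   0.7950   0.2150]
  [ 0.2225   0.2775   0.6875]
(I − A)⁻¹ = adj(I−A) / det(I−A) ≈
  [   1.4048     0.6285     0.2957]
  [   0.6377     1.4695     0.3974]
  [   0.4113     0.5129     1.2708]
Δx = (I − A)⁻¹ Δd with Δd having +25 in the Chemicals component and 0 elsewhere.
So Δx_2 = L_23 · (+25), where L_23 = adj(I−A)_23 / det(I−A) = 0.2150 / 0.5410.
Δx_2 = 0.2150 × (+25) / 0.5410 = 5.375 / 0.5410 ≈ 9.9.

Δx_2 = 9.9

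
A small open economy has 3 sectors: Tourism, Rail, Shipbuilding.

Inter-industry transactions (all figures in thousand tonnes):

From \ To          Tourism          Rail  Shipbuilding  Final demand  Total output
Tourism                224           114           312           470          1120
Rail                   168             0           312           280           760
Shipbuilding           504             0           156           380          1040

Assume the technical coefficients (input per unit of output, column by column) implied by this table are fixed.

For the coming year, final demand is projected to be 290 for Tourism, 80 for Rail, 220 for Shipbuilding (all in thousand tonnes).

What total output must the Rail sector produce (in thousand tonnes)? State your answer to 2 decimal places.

Technical coefficients a_ij = z_ij / X_j:
  a_11 = 224/1120 = 0.20, a_21 = 168/1120 = 0.15, a_31 = 504/1120 = 0.45
  a_12 = 114/760 = 0.15, a_22 = 0/760 = 0.00, a_32 = 0/760 = 0.00
  a_13 = 312/1040 = 0.30, a_23 = 312/1040 = 0.30, a_33 = 156/1040 = 0.15
I − A =
  [   0.80    -0.15    -0.30]
  [  -0.15     1.00    -0.30]
  [  -0.45     0.00     0.85]
Cofactors of I−A, C_ij = (−1)^(i+j)·(minor ij) (rows/columns in the sector order above):
  C_11 = (1.00)(0.85) − (-0.30)(0.00) = 0.8500
  C_12 = −[(-0.15)(0.85) − (-0.30)(-0.45)] = 0.2625
  C_13 = (-0.15)(0.00) − (1.00)(-0.45) = 0.4500
  C_21 = −[(-0.15)(0.85) − (-0.30)(0.00)] = 0.1275
  C_22 = (0.80)(0.85) − (-0.30)(-0.45) = 0.5450
  C_23 = −[(0.80)(0.00) − (-0.15)(-0.45)] = 0.0675
  C_31 = (-0.15)(-0.30) − (-0.30)(1.00) = 0.3450
  C_32 = −[(0.80)(-0.30) − (-0.30)(-0.15)] = 0.2850
  C_33 = (0.80)(1.00) − (-0.15)(-0.15) = 0.7775
det(I−A) = Σ_j (I−A)_1j·C_1j = (0.80)(0.8500) + (-0.15)(0.2625) + (-0.30)(0.4500) = 0.505625
adj(I−A) = Cᵀ =
  [ 0.8500   0.1275   0.3450]
  [ 0.2625   0.5450   0.2850]
  [ 0.4500   0.0675   0.7775]
(I − A)⁻¹ = adj(I−A) / det(I−A) ≈
  [   1.6811     0.2522     0.6823]
  [   0.5192     1.0779     0.5637]
  [   0.8900     0.1335     1.5377]
x = (I − A)⁻¹ d = adj(I−A)·d / det(I−A), with det(I−A) = 0.505625:
  x_1 = (0.8500·290 + 0.1275·80 + 0.3450·220) / 0.505625 = 332.60 / 0.505625 ≈ 657.80
  x_2 = (0.2625·290 + 0.5450·80 + 0.2850·220) / 0.505625 = 182.425 / 0.505625 ≈ 360.79
  x_3 = (0.4500·290 + 0.0675·80 + 0.7775·220) / 0.505625 = 306.95 / 0.505625 ≈ 607.07

x_2 = 360.79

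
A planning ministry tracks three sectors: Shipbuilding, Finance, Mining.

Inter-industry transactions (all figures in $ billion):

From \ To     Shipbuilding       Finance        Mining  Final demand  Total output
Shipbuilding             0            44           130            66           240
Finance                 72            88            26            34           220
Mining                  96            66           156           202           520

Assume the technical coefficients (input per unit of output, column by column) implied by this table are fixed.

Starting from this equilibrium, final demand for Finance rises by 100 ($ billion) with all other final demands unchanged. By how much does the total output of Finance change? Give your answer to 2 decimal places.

Δx_2 = 217.00

Technical coefficients a_ij = z_ij / X_j:
  a_11 = 0/240 = 0.00, a_21 = 72/240 = 0.30, a_31 = 96/240 = 0.40
  a_12 = 44/220 = 0.20, a_22 = 88/220 = 0.40, a_32 = 66/220 = 0.30
  a_13 = 130/520 = 0.25, a_23 = 26/520 = 0.05, a_33 = 156/520 = 0.30
I − A =
  [   1.00    -0.20    -0.25]
  [  -0.30     0.60    -0.05]
  [  -0.40    -0.30     0.70]
Cofactors of I−A, C_ij = (−1)^(i+j)·(minor ij) (rows/columns in the sector order above):
  C_11 = (0.60)(0.70) − (-0.05)(-0.30) = 0.4050
  C_12 = −[(-0.30)(0.70) − (-0.05)(-0.40)] = 0.2300
  C_13 = (-0.30)(-0.30) − (0.60)(-0.40) = 0.3300
  C_21 = −[(-0.20)(0.70) − (-0.25)(-0.30)] = 0.2150
  C_22 = (1.00)(0.70) − (-0.25)(-0.40) = 0.6000
  C_23 = −[(1.00)(-0.30) − (-0.20)(-0.40)] = 0.3800
  C_31 = (-0.20)(-0.05) − (-0.25)(0.60) = 0.1600
  C_32 = −[(1.00)(-0.05) − (-0.25)(-0.30)] = 0.1250
  C_33 = (1.00)(0.60) − (-0.20)(-0.30) = 0.5400
det(I−A) = Σ_j (I−A)_1j·C_1j = (1.00)(0.4050) + (-0.20)(0.2300) + (-0.25)(0.3300) = 0.2765
adj(I−A) = Cᵀ =
  [ 0.4050   0.2150   0.1600]
  [ 0.2300   0.6000   0.1250]
  [ 0.3300   0.3800   0.5400]
(I − A)⁻¹ = adj(I−A) / det(I−A) ≈
  [   1.4647     0.7776     0.5787]
  [   0.8318     2.1700     0.4521]
  [   1.1935     1.3743     1.9530]
Δx = (I − A)⁻¹ Δd with Δd having +100 in the Finance component and 0 elsewhere.
So Δx_2 = L_22 · (+100), where L_22 = adj(I−A)_22 / det(I−A) = 0.6000 / 0.2765.
Δx_2 = 0.6000 × (+100) / 0.2765 = 60.00 / 0.2765 ≈ 217.00.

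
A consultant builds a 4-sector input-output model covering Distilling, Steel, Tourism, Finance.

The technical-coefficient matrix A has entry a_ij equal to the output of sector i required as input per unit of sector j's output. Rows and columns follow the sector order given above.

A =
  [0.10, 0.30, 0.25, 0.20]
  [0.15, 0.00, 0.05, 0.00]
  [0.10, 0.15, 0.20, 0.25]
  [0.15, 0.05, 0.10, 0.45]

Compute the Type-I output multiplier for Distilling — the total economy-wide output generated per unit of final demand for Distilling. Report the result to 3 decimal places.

m_D = 2.445

I − A =
  [   0.90    -0.30    -0.25    -0.20]
  [  -0.15     1.00    -0.05     0.00]
  [  -0.10    -0.15     0.80    -0.25]
  [  -0.15    -0.05    -0.10     0.55]
Compute the cofactors C_ij = (−1)^(i+j)·(3×3 minor ij) of I−A; the adjugate is their transpose:
adj(I−A) = Cᵀ =
  [ 0.410250   0.159250   0.166250   0.224750]
  [ 0.066875   0.324375   0.046875   0.045625]
  [ 0.106750   0.109750   0.438750   0.238250]
  [ 0.137375   0.092875   0.129375   0.645125]
det(I−A) = Σ_j (I−A)_1j·C_1j = (0.90)(0.410250) + (-0.30)(0.066875) + (-0.25)(0.106750) + (-0.20)(0.137375) = 0.2950
(I − A)⁻¹ = adj(I−A) / det(I−A) ≈
  [   1.3907     0.5398     0.5636     0.7619]
  [   0.2267     1.0996     0.1589     0.1547]
  [   0.3619     0.3720     1.4873     0.8076]
  [   0.4657     0.3148     0.4386     2.1869]
The output multiplier for sector j is the column-j sum of the Leontief inverse (I − A)⁻¹ = adj(I−A) / det(I−A).
Column D of adj(I−A): (0.410250, 0.066875, 0.106750, 0.137375); det(I−A) = 0.2950.
m_D = (0.410250 + 0.066875 + 0.106750 + 0.137375) / 0.2950 = 0.72125 / 0.2950 ≈ 2.445.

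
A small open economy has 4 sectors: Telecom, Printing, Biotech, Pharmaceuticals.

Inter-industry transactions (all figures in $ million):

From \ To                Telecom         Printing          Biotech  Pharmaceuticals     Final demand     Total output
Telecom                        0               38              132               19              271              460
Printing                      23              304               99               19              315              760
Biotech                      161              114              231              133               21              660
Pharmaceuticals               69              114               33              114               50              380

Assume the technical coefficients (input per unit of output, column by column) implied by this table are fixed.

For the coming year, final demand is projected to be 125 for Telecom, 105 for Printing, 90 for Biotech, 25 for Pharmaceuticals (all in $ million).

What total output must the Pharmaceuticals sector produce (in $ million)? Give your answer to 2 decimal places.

Technical coefficients a_ij = z_ij / X_j:
  a_11 = 0/460 = 0.00, a_21 = 23/460 = 0.05, a_31 = 161/460 = 0.35, a_41 = 69/460 = 0.15
  a_12 = 38/760 = 0.05, a_22 = 304/760 = 0.40, a_32 = 114/760 = 0.15, a_42 = 114/760 = 0.15
  a_13 = 132/660 = 0.20, a_23 = 99/660 = 0.15, a_33 = 231/660 = 0.35, a_43 = 33/660 = 0.05
  a_14 = 19/380 = 0.05, a_24 = 19/380 = 0.05, a_34 = 133/380 = 0.35, a_44 = 114/380 = 0.30
I − A =
  [   1.00    -0.05    -0.20    -0.05]
  [  -0.05     0.60    -0.15    -0.05]
  [  -0.35    -0.15     0.65    -0.35]
  [  -0.15    -0.15    -0.05     0.70]
Compute the cofactors C_ij = (−1)^(i+j)·(3×3 minor ij) of I−A; the adjugate is their transpose:
adj(I−A) = Cᵀ =
  [ 0.233625   0.058625   0.090500   0.066125]
  [ 0.072250   0.372250   0.115000   0.089250]
  [ 0.184875   0.173875   0.405500   0.228375]
  [ 0.078750   0.104750   0.073000   0.319750]
det(I−A) = Σ_j (I−A)_1j·C_1j = (1.00)(0.233625) + (-0.05)(0.072250) + (-0.20)(0.184875) + (-0.05)(0.078750) = 0.1891
(I − A)⁻¹ = adj(I−A) / det(I−A) ≈
  [   1.2355     0.3100     0.4786     0.3497]
  [   0.3821     1.9685     0.6081     0.4720]
  [   0.9777     0.9195     2.1444     1.2077]
  [   0.4164     0.5539     0.3860     1.6909]
x = (I − A)⁻¹ d = adj(I−A)·d / det(I−A), with det(I−A) = 0.1891:
  x_1 = (0.233625·125 + 0.058625·105 + 0.090500·90 + 0.066125·25) / 0.1891 = 45.156875 / 0.1891 ≈ 238.80
  x_2 = (0.072250·125 + 0.372250·105 + 0.115000·90 + 0.089250·25) / 0.1891 = 60.69875 / 0.1891 ≈ 320.99
  x_3 = (0.184875·125 + 0.173875·105 + 0.405500·90 + 0.228375·25) / 0.1891 = 83.570625 / 0.1891 ≈ 441.94
  x_4 = (0.078750·125 + 0.104750·105 + 0.073000·90 + 0.319750·25) / 0.1891 = 35.40625 / 0.1891 ≈ 187.24

x_4 = 187.24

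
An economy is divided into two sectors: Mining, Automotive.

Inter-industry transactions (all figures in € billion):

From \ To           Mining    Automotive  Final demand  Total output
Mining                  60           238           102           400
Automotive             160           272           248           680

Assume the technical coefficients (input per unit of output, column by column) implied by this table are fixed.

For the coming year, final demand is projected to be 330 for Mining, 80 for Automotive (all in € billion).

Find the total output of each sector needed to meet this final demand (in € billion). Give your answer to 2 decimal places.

Technical coefficients a_ij = z_ij / X_j:
  a_MM = 60/400 = 0.15, a_AM = 160/400 = 0.40
  a_MA = 238/680 = 0.35, a_AA = 272/680 = 0.40
I − A =
  [   0.85    -0.35]
  [  -0.40     0.60]
det(I−A) = (0.85)(0.60) − (-0.35)(-0.40) = 0.3700
adj(I−A) = [[0.60, 0.35], [0.40, 0.85]]
(I − A)⁻¹ = adj(I−A) / det(I−A) ≈
  [   1.6216     0.9459]
  [   1.0811     2.2973]
x = (I − A)⁻¹ d = adj(I−A)·d / det(I−A), with det(I−A) = 0.3700:
  x_M = (0.60·330 + 0.35·80) / 0.3700 = 226.00 / 0.3700 ≈ 610.81
  x_A = (0.40·330 + 0.85·80) / 0.3700 = 200.00 / 0.3700 ≈ 540.54

x_M = 610.81, x_A = 540.54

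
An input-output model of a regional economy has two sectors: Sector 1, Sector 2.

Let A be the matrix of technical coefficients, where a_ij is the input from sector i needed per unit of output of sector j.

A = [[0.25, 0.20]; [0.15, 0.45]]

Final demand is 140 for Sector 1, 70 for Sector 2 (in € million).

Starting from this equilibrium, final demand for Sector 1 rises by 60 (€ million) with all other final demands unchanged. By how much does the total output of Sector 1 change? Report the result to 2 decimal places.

I − A =
  [   0.75    -0.20]
  [  -0.15     0.55]
det(I−A) = (0.75)(0.55) − (-0.20)(-0.15) = 0.3825
adj(I−A) = [[0.55, 0.20], [0.15, 0.75]]
(I − A)⁻¹ = adj(I−A) / det(I−A) ≈
  [   1.4379     0.5229]
  [   0.3922     1.9608]
Δx = (I − A)⁻¹ Δd with Δd having +60 in the Sector 1 component and 0 elsewhere.
So Δx_1 = L_11 · (+60), where L_11 = adj(I−A)_11 / det(I−A) = 0.55 / 0.3825.
Δx_1 = 0.55 × (+60) / 0.3825 = 33.00 / 0.3825 ≈ 86.27.

Δx_1 = 86.27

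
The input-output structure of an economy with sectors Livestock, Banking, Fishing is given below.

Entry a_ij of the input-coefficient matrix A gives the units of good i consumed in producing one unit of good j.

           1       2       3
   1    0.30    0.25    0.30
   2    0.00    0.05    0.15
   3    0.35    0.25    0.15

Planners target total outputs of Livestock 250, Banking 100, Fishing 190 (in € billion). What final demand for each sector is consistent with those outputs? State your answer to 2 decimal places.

d_1 = 93.00, d_2 = 66.50, d_3 = 49.00

I − A =
  [   0.70    -0.25    -0.30]
  [   0.00     0.95    -0.15]
  [  -0.35    -0.25     0.85]
d = (I − A) x:
  d_1 = (+0.70)·250 + (-0.25)·100 + (-0.30)·190 = 93.00
  d_2 = (+0.00)·250 + (+0.95)·100 + (-0.15)·190 = 66.50
  d_3 = (-0.35)·250 + (-0.25)·100 + (+0.85)·190 = 49.00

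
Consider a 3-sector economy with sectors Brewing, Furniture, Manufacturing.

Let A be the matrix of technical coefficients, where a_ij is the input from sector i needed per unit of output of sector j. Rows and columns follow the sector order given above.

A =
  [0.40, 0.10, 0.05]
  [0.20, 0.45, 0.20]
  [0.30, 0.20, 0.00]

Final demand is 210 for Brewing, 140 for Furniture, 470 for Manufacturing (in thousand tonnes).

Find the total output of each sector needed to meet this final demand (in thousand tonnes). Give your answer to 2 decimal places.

x_B = 536.89, x_F = 732.53, x_M = 777.57

I − A =
  [   0.60    -0.10    -0.05]
  [  -0.20     0.55    -0.20]
  [  -0.30    -0.20     1.00]
Cofactors of I−A, C_ij = (−1)^(i+j)·(minor ij) (rows/columns in the sector order above):
  C_11 = (0.55)(1.00) − (-0.20)(-0.20) = 0.5100
  C_12 = −[(-0.20)(1.00) − (-0.20)(-0.30)] = 0.2600
  C_13 = (-0.20)(-0.20) − (0.55)(-0.30) = 0.2050
  C_21 = −[(-0.10)(1.00) − (-0.05)(-0.20)] = 0.1100
  C_22 = (0.60)(1.00) − (-0.05)(-0.30) = 0.5850
  C_23 = −[(0.60)(-0.20) − (-0.10)(-0.30)] = 0.1500
  C_31 = (-0.10)(-0.20) − (-0.05)(0.55) = 0.0475
  C_32 = −[(0.60)(-0.20) − (-0.05)(-0.20)] = 0.1300
  C_33 = (0.60)(0.55) − (-0.10)(-0.20) = 0.3100
det(I−A) = Σ_j (I−A)_1j·C_1j = (0.60)(0.5100) + (-0.10)(0.2600) + (-0.05)(0.2050) = 0.26975
adj(I−A) = Cᵀ =
  [ 0.5100   0.1100   0.0475]
  [ 0.2600   0.5850   0.1300]
  [ 0.2050   0.1500   0.3100]
(I − A)⁻¹ = adj(I−A) / det(I−A) ≈
  [   1.8906     0.4078     0.1761]
  [   0.9639     2.1687     0.4819]
  [   0.7600     0.5561     1.1492]
x = (I − A)⁻¹ d = adj(I−A)·d / det(I−A), with det(I−A) = 0.26975:
  x_B = (0.5100·210 + 0.1100·140 + 0.0475·470) / 0.26975 = 144.825 / 0.26975 ≈ 536.89
  x_F = (0.2600·210 + 0.5850·140 + 0.1300·470) / 0.26975 = 197.60 / 0.26975 ≈ 732.53
  x_M = (0.2050·210 + 0.1500·140 + 0.3100·470) / 0.26975 = 209.75 / 0.26975 ≈ 777.57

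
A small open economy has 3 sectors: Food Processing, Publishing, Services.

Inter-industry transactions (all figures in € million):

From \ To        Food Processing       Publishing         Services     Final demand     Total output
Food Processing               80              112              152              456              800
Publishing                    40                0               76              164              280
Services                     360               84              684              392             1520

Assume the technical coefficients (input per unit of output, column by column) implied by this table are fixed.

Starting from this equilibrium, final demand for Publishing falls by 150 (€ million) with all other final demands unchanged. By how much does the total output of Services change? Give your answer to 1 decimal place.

Δx_S = -162.7

Technical coefficients a_ij = z_ij / X_j:
  a_FF = 80/800 = 0.10, a_PF = 40/800 = 0.05, a_SF = 360/800 = 0.45
  a_FP = 112/280 = 0.40, a_PP = 0/280 = 0.00, a_SP = 84/280 = 0.30
  a_FS = 152/1520 = 0.10, a_PS = 76/1520 = 0.05, a_SS = 684/1520 = 0.45
I − A =
  [   0.90    -0.40    -0.10]
  [  -0.05     1.00    -0.05]
  [  -0.45    -0.30     0.55]
Cofactors of I−A, C_ij = (−1)^(i+j)·(minor ij) (rows/columns in the sector order above):
  C_11 = (1.00)(0.55) − (-0.05)(-0.30) = 0.5350
  C_12 = −[(-0.05)(0.55) − (-0.05)(-0.45)] = 0.0500
  C_13 = (-0.05)(-0.30) − (1.00)(-0.45) = 0.4650
  C_21 = −[(-0.40)(0.55) − (-0.10)(-0.30)] = 0.2500
  C_22 = (0.90)(0.55) − (-0.10)(-0.45) = 0.4500
  C_23 = −[(0.90)(-0.30) − (-0.40)(-0.45)] = 0.4500
  C_31 = (-0.40)(-0.05) − (-0.10)(1.00) = 0.1200
  C_32 = −[(0.90)(-0.05) − (-0.10)(-0.05)] = 0.0500
  C_33 = (0.90)(1.00) − (-0.40)(-0.05) = 0.8800
det(I−A) = Σ_j (I−A)_1j·C_1j = (0.90)(0.5350) + (-0.40)(0.0500) + (-0.10)(0.4650) = 0.4150
adj(I−A) = Cᵀ =
  [ 0.5350   0.2500   0.1200]
  [ 0.0500   0.4500   0.0500]
  [ 0.4650   0.4500   0.8800]
(I − A)⁻¹ = adj(I−A) / det(I−A) ≈
  [   1.2892     0.6024     0.2892]
  [   0.1205     1.0843     0.1205]
  [   1.1205     1.0843     2.1205]
Δx = (I − A)⁻¹ Δd with Δd having -150 in the Publishing component and 0 elsewhere.
So Δx_S = L_SP · (-150), where L_SP = adj(I−A)_SP / det(I−A) = 0.4500 / 0.4150.
Δx_S = 0.4500 × (-150) / 0.4150 = -67.50 / 0.4150 ≈ -162.7.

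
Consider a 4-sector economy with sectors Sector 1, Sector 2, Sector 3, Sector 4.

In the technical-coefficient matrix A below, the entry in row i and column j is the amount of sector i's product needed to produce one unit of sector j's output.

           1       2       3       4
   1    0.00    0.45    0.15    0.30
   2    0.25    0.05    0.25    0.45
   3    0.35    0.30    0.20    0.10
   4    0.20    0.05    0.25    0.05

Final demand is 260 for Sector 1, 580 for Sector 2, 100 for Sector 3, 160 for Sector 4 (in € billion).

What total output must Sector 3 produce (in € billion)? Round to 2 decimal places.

x_3 = 1899.12

I − A =
  [   1.00    -0.45    -0.15    -0.30]
  [  -0.25     0.95    -0.25    -0.45]
  [  -0.35    -0.30     0.80    -0.10]
  [  -0.20    -0.05    -0.25     0.95]
Compute the cofactors C_ij = (−1)^(i+j)·(3×3 minor ij) of I−A; the adjugate is their transpose:
adj(I−A) = Cᵀ =
  [ 0.574000   0.408750   0.364500   0.413250]
  [ 0.383250   0.607875   0.402875   0.451375]
  [ 0.426500   0.435875   0.671875   0.411875]
  [ 0.253250   0.232750   0.274750   0.494500]
det(I−A) = Σ_j (I−A)_1j·C_1j = (1.00)(0.574000) + (-0.45)(0.383250) + (-0.15)(0.426500) + (-0.30)(0.253250) = 0.2615875
(I − A)⁻¹ = adj(I−A) / det(I−A) ≈
  [   2.1943     1.5626     1.3934     1.5798]
  [   1.4651     2.3238     1.5401     1.7255]
  [   1.6304     1.6663     2.5685     1.5745]
  [   0.9681     0.8898     1.0503     1.8904]
x = (I − A)⁻¹ d = adj(I−A)·d / det(I−A), with det(I−A) = 0.2615875:
  x_1 = (0.574000·260 + 0.408750·580 + 0.364500·100 + 0.413250·160) / 0.2615875 = 488.885 / 0.2615875 ≈ 1868.92
  x_2 = (0.383250·260 + 0.607875·580 + 0.402875·100 + 0.451375·160) / 0.2615875 = 564.72 / 0.2615875 ≈ 2158.82
  x_3 = (0.426500·260 + 0.435875·580 + 0.671875·100 + 0.411875·160) / 0.2615875 = 496.785 / 0.2615875 ≈ 1899.12
  x_4 = (0.253250·260 + 0.232750·580 + 0.274750·100 + 0.494500·160) / 0.2615875 = 307.435 / 0.2615875 ≈ 1175.27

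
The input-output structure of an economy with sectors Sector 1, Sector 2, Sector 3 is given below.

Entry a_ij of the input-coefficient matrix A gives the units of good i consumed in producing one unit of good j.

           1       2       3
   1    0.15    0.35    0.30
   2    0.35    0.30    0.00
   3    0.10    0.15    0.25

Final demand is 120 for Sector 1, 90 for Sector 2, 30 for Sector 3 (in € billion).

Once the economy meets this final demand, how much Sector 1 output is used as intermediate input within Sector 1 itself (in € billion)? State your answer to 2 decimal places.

z_11 = 45.80

I − A =
  [   0.85    -0.35    -0.30]
  [  -0.35     0.70     0.00]
  [  -0.10    -0.15     0.75]
Cofactors of I−A, C_ij = (−1)^(i+j)·(minor ij) (rows/columns in the sector order above):
  C_11 = (0.70)(0.75) − (0.00)(-0.15) = 0.5250
  C_12 = −[(-0.35)(0.75) − (0.00)(-0.10)] = 0.2625
  C_13 = (-0.35)(-0.15) − (0.70)(-0.10) = 0.1225
  C_21 = −[(-0.35)(0.75) − (-0.30)(-0.15)] = 0.3075
  C_22 = (0.85)(0.75) − (-0.30)(-0.10) = 0.6075
  C_23 = −[(0.85)(-0.15) − (-0.35)(-0.10)] = 0.1625
  C_31 = (-0.35)(0.00) − (-0.30)(0.70) = 0.2100
  C_32 = −[(0.85)(0.00) − (-0.30)(-0.35)] = 0.1050
  C_33 = (0.85)(0.70) − (-0.35)(-0.35) = 0.4725
det(I−A) = Σ_j (I−A)_1j·C_1j = (0.85)(0.5250) + (-0.35)(0.2625) + (-0.30)(0.1225) = 0.317625
adj(I−A) = Cᵀ =
  [ 0.5250   0.3075   0.2100]
  [ 0.2625   0.6075   0.1050]
  [ 0.1225   0.1625   0.4725]
(I − A)⁻¹ = adj(I−A) / det(I−A) ≈
  [   1.6529     0.9681     0.6612]
  [   0.8264     1.9126     0.3306]
  [   0.3857     0.5116     1.4876]
First solve x = (I − A)⁻¹ d = adj(I−A)·d / det(I−A); in particular x_1 = (0.5250·120 + 0.3075·90 + 0.2100·30) / 0.317625 = 96.975 / 0.317625 ≈ 305.3129.
Intermediate flow from 1 to 1: z_11 = a_11 · x_1 = 0.15 × 96.975 / 0.317625 = 14.54625 / 0.317625 ≈ 45.80.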